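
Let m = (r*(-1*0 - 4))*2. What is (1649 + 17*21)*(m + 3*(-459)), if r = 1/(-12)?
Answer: -8282774/3 ≈ -2.7609e+6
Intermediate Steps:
r = -1/12 ≈ -0.083333
m = ⅔ (m = -(-1*0 - 4)/12*2 = -(0 - 4)/12*2 = -1/12*(-4)*2 = (⅓)*2 = ⅔ ≈ 0.66667)
(1649 + 17*21)*(m + 3*(-459)) = (1649 + 17*21)*(⅔ + 3*(-459)) = (1649 + 357)*(⅔ - 1377) = 2006*(-4129/3) = -8282774/3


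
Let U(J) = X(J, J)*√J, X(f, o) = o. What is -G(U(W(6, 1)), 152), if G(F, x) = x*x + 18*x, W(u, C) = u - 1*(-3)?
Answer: -25840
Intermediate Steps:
W(u, C) = 3 + u (W(u, C) = u + 3 = 3 + u)
U(J) = J^(3/2) (U(J) = J*√J = J^(3/2))
G(F, x) = x² + 18*x
-G(U(W(6, 1)), 152) = -152*(18 + 152) = -152*170 = -1*25840 = -25840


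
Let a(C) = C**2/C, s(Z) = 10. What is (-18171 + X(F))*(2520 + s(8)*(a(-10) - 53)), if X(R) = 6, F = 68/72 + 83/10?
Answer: -34331850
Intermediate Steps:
F = 416/45 (F = 68*(1/72) + 83*(1/10) = 17/18 + 83/10 = 416/45 ≈ 9.2444)
a(C) = C
(-18171 + X(F))*(2520 + s(8)*(a(-10) - 53)) = (-18171 + 6)*(2520 + 10*(-10 - 53)) = -18165*(2520 + 10*(-63)) = -18165*(2520 - 630) = -18165*1890 = -34331850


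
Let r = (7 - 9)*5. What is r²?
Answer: 100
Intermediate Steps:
r = -10 (r = -2*5 = -10)
r² = (-10)² = 100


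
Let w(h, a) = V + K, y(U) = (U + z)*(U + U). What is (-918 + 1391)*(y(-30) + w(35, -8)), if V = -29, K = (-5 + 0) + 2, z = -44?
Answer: 2084984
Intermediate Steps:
y(U) = 2*U*(-44 + U) (y(U) = (U - 44)*(U + U) = (-44 + U)*(2*U) = 2*U*(-44 + U))
K = -3 (K = -5 + 2 = -3)
w(h, a) = -32 (w(h, a) = -29 - 3 = -32)
(-918 + 1391)*(y(-30) + w(35, -8)) = (-918 + 1391)*(2*(-30)*(-44 - 30) - 32) = 473*(2*(-30)*(-74) - 32) = 473*(4440 - 32) = 473*4408 = 2084984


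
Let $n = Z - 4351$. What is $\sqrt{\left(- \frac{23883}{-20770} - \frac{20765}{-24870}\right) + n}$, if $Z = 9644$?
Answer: $\frac{\sqrt{3532069916702375010}}{25827495} \approx 72.767$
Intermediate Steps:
$n = 5293$ ($n = 9644 - 4351 = 5293$)
$\sqrt{\left(- \frac{23883}{-20770} - \frac{20765}{-24870}\right) + n} = \sqrt{\left(- \frac{23883}{-20770} - \frac{20765}{-24870}\right) + 5293} = \sqrt{\left(\left(-23883\right) \left(- \frac{1}{20770}\right) - - \frac{4153}{4974}\right) + 5293} = \sqrt{\left(\frac{23883}{20770} + \frac{4153}{4974}\right) + 5293} = \sqrt{\frac{51262963}{25827495} + 5293} = \sqrt{\frac{136756193998}{25827495}} = \frac{\sqrt{3532069916702375010}}{25827495}$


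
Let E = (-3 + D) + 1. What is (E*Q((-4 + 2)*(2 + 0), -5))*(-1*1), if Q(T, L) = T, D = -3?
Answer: -20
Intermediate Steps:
E = -5 (E = (-3 - 3) + 1 = -6 + 1 = -5)
(E*Q((-4 + 2)*(2 + 0), -5))*(-1*1) = (-5*(-4 + 2)*(2 + 0))*(-1*1) = -(-10)*2*(-1) = -5*(-4)*(-1) = 20*(-1) = -20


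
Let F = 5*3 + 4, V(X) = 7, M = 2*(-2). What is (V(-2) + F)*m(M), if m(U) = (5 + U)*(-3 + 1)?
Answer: -52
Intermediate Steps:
M = -4
m(U) = -10 - 2*U (m(U) = (5 + U)*(-2) = -10 - 2*U)
F = 19 (F = 15 + 4 = 19)
(V(-2) + F)*m(M) = (7 + 19)*(-10 - 2*(-4)) = 26*(-10 + 8) = 26*(-2) = -52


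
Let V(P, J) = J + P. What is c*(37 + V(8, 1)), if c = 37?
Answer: 1702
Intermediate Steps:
c*(37 + V(8, 1)) = 37*(37 + (1 + 8)) = 37*(37 + 9) = 37*46 = 1702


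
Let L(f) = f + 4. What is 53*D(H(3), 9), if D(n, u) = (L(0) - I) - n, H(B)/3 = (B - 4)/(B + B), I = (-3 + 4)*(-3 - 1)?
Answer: 901/2 ≈ 450.50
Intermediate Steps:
L(f) = 4 + f
I = -4 (I = 1*(-4) = -4)
H(B) = 3*(-4 + B)/(2*B) (H(B) = 3*((B - 4)/(B + B)) = 3*((-4 + B)/((2*B))) = 3*((-4 + B)*(1/(2*B))) = 3*((-4 + B)/(2*B)) = 3*(-4 + B)/(2*B))
D(n, u) = 8 - n (D(n, u) = ((4 + 0) - 1*(-4)) - n = (4 + 4) - n = 8 - n)
53*D(H(3), 9) = 53*(8 - (3/2 - 6/3)) = 53*(8 - (3/2 - 6*⅓)) = 53*(8 - (3/2 - 2)) = 53*(8 - 1*(-½)) = 53*(8 + ½) = 53*(17/2) = 901/2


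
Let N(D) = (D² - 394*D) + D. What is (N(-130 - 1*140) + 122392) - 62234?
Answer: 239168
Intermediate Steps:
N(D) = D² - 393*D
(N(-130 - 1*140) + 122392) - 62234 = ((-130 - 1*140)*(-393 + (-130 - 1*140)) + 122392) - 62234 = ((-130 - 140)*(-393 + (-130 - 140)) + 122392) - 62234 = (-270*(-393 - 270) + 122392) - 62234 = (-270*(-663) + 122392) - 62234 = (179010 + 122392) - 62234 = 301402 - 62234 = 239168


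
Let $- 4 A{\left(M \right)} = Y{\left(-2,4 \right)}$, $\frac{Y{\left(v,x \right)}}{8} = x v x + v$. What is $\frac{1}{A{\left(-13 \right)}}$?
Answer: $\frac{1}{68} \approx 0.014706$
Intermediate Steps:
$Y{\left(v,x \right)} = 8 v + 8 v x^{2}$ ($Y{\left(v,x \right)} = 8 \left(x v x + v\right) = 8 \left(v x x + v\right) = 8 \left(v x^{2} + v\right) = 8 \left(v + v x^{2}\right) = 8 v + 8 v x^{2}$)
$A{\left(M \right)} = 68$ ($A{\left(M \right)} = - \frac{8 \left(-2\right) \left(1 + 4^{2}\right)}{4} = - \frac{8 \left(-2\right) \left(1 + 16\right)}{4} = - \frac{8 \left(-2\right) 17}{4} = \left(- \frac{1}{4}\right) \left(-272\right) = 68$)
$\frac{1}{A{\left(-13 \right)}} = \frac{1}{68}$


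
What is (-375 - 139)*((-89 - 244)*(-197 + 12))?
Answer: -31664970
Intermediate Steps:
(-375 - 139)*((-89 - 244)*(-197 + 12)) = -(-171162)*(-185) = -514*61605 = -31664970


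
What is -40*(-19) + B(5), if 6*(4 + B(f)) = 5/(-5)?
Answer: 4535/6 ≈ 755.83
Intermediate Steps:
B(f) = -25/6 (B(f) = -4 + (5/(-5))/6 = -4 + (5*(-⅕))/6 = -4 + (⅙)*(-1) = -4 - ⅙ = -25/6)
-40*(-19) + B(5) = -40*(-19) - 25/6 = 760 - 25/6 = 4535/6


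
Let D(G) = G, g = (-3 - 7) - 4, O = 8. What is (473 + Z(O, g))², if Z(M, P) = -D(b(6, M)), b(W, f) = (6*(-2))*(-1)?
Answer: 212521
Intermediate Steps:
b(W, f) = 12 (b(W, f) = -12*(-1) = 12)
g = -14 (g = -10 - 4 = -14)
Z(M, P) = -12 (Z(M, P) = -1*12 = -12)
(473 + Z(O, g))² = (473 - 12)² = 461² = 212521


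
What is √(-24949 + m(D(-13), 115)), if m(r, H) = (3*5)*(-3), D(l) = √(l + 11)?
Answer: I*√24994 ≈ 158.09*I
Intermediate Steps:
D(l) = √(11 + l)
m(r, H) = -45 (m(r, H) = 15*(-3) = -45)
√(-24949 + m(D(-13), 115)) = √(-24949 - 45) = √(-24994) = I*√24994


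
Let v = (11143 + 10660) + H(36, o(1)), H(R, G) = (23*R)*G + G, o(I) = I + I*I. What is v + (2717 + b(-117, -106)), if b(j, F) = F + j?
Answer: 25955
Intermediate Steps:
o(I) = I + I²
H(R, G) = G + 23*G*R (H(R, G) = 23*G*R + G = G + 23*G*R)
v = 23461 (v = (11143 + 10660) + (1*(1 + 1))*(1 + 23*36) = 21803 + (1*2)*(1 + 828) = 21803 + 2*829 = 21803 + 1658 = 23461)
v + (2717 + b(-117, -106)) = 23461 + (2717 + (-106 - 117)) = 23461 + (2717 - 223) = 23461 + 2494 = 25955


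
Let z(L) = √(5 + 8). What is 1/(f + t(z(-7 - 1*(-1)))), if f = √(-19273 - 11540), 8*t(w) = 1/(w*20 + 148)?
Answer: 32*(37 + 5*√13)/(1 + 32*I*√30813*(37 + 5*√13)) ≈ 1.843e-8 - 0.0056968*I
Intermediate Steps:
z(L) = √13
t(w) = 1/(8*(148 + 20*w)) (t(w) = 1/(8*(w*20 + 148)) = 1/(8*(20*w + 148)) = 1/(8*(148 + 20*w)))
f = I*√30813 (f = √(-30813) = I*√30813 ≈ 175.54*I)
1/(f + t(z(-7 - 1*(-1)))) = 1/(I*√30813 + 1/(32*(37 + 5*√13))) = 1/(1/(32*(37 + 5*√13)) + I*√30813)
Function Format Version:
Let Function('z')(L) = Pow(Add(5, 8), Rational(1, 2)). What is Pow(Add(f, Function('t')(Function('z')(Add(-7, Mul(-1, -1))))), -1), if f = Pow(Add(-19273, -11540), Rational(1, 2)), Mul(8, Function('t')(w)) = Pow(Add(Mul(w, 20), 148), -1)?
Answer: Mul(32, Pow(Add(1, Mul(32, I, Pow(30813, Rational(1, 2)), Add(37, Mul(5, Pow(13, Rational(1, 2)))))), -1), Add(37, Mul(5, Pow(13, Rational(1, 2))))) ≈ Add(1.8430e-8, Mul(-0.0056968, I))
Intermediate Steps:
Function('z')(L) = Pow(13, Rational(1, 2))
Function('t')(w) = Mul(Rational(1, 8), Pow(Add(148, Mul(20, w)), -1)) (Function('t')(w) = Mul(Rational(1, 8), Pow(Add(Mul(w, 20), 148), -1)) = Mul(Rational(1, 8), Pow(Add(Mul(20, w), 148), -1)) = Mul(Rational(1, 8), Pow(Add(148, Mul(20, w)), -1)))
f = Mul(I, Pow(30813, Rational(1, 2))) (f = Pow(-30813, Rational(1, 2)) = Mul(I, Pow(30813, Rational(1, 2))) ≈ Mul(175.54, I))
Pow(Add(f, Function('t')(Function('z')(Add(-7, Mul(-1, -1))))), -1) = Pow(Add(Mul(I, Pow(30813, Rational(1, 2))), Mul(Rational(1, 32), Pow(Add(37, Mul(5, Pow(13, Rational(1, 2)))), -1))), -1) = Pow(Add(Mul(Rational(1, 32), Pow(Add(37, Mul(5, Pow(13, Rational(1, 2)))), -1)), Mul(I, Pow(30813, Rational(1, 2)))), -1)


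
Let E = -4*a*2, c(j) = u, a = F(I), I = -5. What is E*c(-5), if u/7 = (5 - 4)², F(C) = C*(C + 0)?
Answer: -1400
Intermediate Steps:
F(C) = C² (F(C) = C*C = C²)
a = 25 (a = (-5)² = 25)
u = 7 (u = 7*(5 - 4)² = 7*1² = 7*1 = 7)
c(j) = 7
E = -200 (E = -4*25*2 = -100*2 = -200)
E*c(-5) = -200*7 = -1400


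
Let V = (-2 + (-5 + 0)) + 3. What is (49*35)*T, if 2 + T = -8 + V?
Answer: -24010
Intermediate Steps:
V = -4 (V = (-2 - 5) + 3 = -7 + 3 = -4)
T = -14 (T = -2 + (-8 - 4) = -2 - 12 = -14)
(49*35)*T = (49*35)*(-14) = 1715*(-14) = -24010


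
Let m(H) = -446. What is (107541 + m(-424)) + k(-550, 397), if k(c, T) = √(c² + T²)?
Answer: 107095 + √460109 ≈ 1.0777e+5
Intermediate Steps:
k(c, T) = √(T² + c²)
(107541 + m(-424)) + k(-550, 397) = (107541 - 446) + √(397² + (-550)²) = 107095 + √(157609 + 302500) = 107095 + √460109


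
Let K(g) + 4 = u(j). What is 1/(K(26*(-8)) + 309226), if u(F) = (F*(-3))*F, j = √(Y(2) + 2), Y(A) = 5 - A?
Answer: 1/309207 ≈ 3.2341e-6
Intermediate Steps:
j = √5 (j = √((5 - 1*2) + 2) = √((5 - 2) + 2) = √(3 + 2) = √5 ≈ 2.2361)
u(F) = -3*F² (u(F) = (-3*F)*F = -3*F²)
K(g) = -19 (K(g) = -4 - 3*(√5)² = -4 - 3*5 = -4 - 15 = -19)
1/(K(26*(-8)) + 309226) = 1/(-19 + 309226) = 1/309207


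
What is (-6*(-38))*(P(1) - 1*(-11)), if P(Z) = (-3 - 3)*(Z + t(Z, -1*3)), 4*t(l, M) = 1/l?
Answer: 798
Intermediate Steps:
t(l, M) = 1/(4*l)
P(Z) = -6*Z - 3/(2*Z) (P(Z) = (-3 - 3)*(Z + 1/(4*Z)) = -6*(Z + 1/(4*Z)) = -6*Z - 3/(2*Z))
(-6*(-38))*(P(1) - 1*(-11)) = (-6*(-38))*((-6*1 - 3/2/1) - 1*(-11)) = 228*((-6 - 3/2*1) + 11) = 228*((-6 - 3/2) + 11) = 228*(-15/2 + 11) = 228*(7/2) = 798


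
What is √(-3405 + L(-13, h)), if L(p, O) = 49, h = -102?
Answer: 2*I*√839 ≈ 57.931*I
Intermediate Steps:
√(-3405 + L(-13, h)) = √(-3405 + 49) = √(-3356) = 2*I*√839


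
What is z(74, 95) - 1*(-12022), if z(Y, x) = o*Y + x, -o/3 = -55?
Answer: 24327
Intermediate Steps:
o = 165 (o = -3*(-55) = 165)
z(Y, x) = x + 165*Y (z(Y, x) = 165*Y + x = x + 165*Y)
z(74, 95) - 1*(-12022) = (95 + 165*74) - 1*(-12022) = (95 + 12210) + 12022 = 12305 + 12022 = 24327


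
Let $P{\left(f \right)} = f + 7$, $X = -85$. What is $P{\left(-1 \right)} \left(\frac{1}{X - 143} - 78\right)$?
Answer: $- \frac{17785}{38} \approx -468.03$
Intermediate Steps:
$P{\left(f \right)} = 7 + f$
$P{\left(-1 \right)} \left(\frac{1}{X - 143} - 78\right) = \left(7 - 1\right) \left(\frac{1}{-85 - 143} - 78\right) = 6 \left(\frac{1}{-228} - 78\right) = 6 \left(- \frac{1}{228} - 78\right) = 6 \left(- \frac{17785}{228}\right) = - \frac{17785}{38}$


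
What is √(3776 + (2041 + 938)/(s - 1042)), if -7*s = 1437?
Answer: √287663775593/8731 ≈ 61.430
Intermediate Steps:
s = -1437/7 (s = -⅐*1437 = -1437/7 ≈ -205.29)
√(3776 + (2041 + 938)/(s - 1042)) = √(3776 + (2041 + 938)/(-1437/7 - 1042)) = √(3776 + 2979/(-8731/7)) = √(3776 + 2979*(-7/8731)) = √(3776 - 20853/8731) = √(32947403/8731) = √287663775593/8731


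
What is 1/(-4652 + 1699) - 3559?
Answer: -10509728/2953 ≈ -3559.0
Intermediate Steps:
1/(-4652 + 1699) - 3559 = 1/(-2953) - 3559 = -1/2953 - 3559 = -10509728/2953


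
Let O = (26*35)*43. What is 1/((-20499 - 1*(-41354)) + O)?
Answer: 1/59985 ≈ 1.6671e-5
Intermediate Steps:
O = 39130 (O = 910*43 = 39130)
1/((-20499 - 1*(-41354)) + O) = 1/((-20499 - 1*(-41354)) + 39130) = 1/((-20499 + 41354) + 39130) = 1/(20855 + 39130) = 1/59985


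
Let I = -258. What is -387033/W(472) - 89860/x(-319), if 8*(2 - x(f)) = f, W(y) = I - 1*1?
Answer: -11306773/17353 ≈ -651.57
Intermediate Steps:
W(y) = -259 (W(y) = -258 - 1*1 = -258 - 1 = -259)
x(f) = 2 - f/8
-387033/W(472) - 89860/x(-319) = -387033/(-259) - 89860/(2 - ⅛*(-319)) = -387033*(-1/259) - 89860/(2 + 319/8) = 387033/259 - 89860/335/8 = 387033/259 - 89860*8/335 = 387033/259 - 143776/67 = -11306773/17353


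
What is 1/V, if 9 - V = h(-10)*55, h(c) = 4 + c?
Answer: 1/339 ≈ 0.0029499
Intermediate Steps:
V = 339 (V = 9 - (4 - 10)*55 = 9 - (-6)*55 = 9 - 1*(-330) = 9 + 330 = 339)
1/V = 1/339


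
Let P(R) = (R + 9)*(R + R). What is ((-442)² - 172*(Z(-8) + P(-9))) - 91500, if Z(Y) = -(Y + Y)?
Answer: 101112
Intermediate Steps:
P(R) = 2*R*(9 + R) (P(R) = (9 + R)*(2*R) = 2*R*(9 + R))
Z(Y) = -2*Y
((-442)² - 172*(Z(-8) + P(-9))) - 91500 = ((-442)² - 172*(-2*(-8) + 2*(-9)*(9 - 9))) - 91500 = (195364 - 172*(16 + 2*(-9)*0)) - 91500 = (195364 - 172*(16 + 0)) - 91500 = (195364 - 172*16) - 91500 = (195364 - 2752) - 91500 = 192612 - 91500 = 101112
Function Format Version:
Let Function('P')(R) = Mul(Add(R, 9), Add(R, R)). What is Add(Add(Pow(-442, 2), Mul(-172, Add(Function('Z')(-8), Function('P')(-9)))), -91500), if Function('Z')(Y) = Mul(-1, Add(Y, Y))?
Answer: 101112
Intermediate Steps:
Function('P')(R) = Mul(2, R, Add(9, R)) (Function('P')(R) = Mul(Add(9, R), Mul(2, R)) = Mul(2, R, Add(9, R)))
Function('Z')(Y) = Mul(-2, Y) (Function('Z')(Y) = Mul(-1, Mul(2, Y)) = Mul(-2, Y))
Add(Add(Pow(-442, 2), Mul(-172, Add(Function('Z')(-8), Function('P')(-9)))), -91500) = Add(Add(Pow(-442, 2), Mul(-172, Add(Mul(-2, -8), Mul(2, -9, Add(9, -9))))), -91500) = Add(Add(195364, Mul(-172, Add(16, Mul(2, -9, 0)))), -91500) = Add(Add(195364, Mul(-172, Add(16, 0))), -91500) = Add(Add(195364, Mul(-172, 16)), -91500) = Add(Add(195364, -2752), -91500) = Add(192612, -91500) = 101112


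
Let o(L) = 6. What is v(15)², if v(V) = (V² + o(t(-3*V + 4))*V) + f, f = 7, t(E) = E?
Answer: 103684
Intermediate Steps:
v(V) = 7 + V² + 6*V (v(V) = (V² + 6*V) + 7 = 7 + V² + 6*V)
v(15)² = (7 + 15² + 6*15)² = (7 + 225 + 90)² = 322² = 103684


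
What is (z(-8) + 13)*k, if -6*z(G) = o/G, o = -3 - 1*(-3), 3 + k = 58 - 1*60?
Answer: -65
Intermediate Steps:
k = -5 (k = -3 + (58 - 1*60) = -3 + (58 - 60) = -3 - 2 = -5)
o = 0 (o = -3 + 3 = 0)
z(G) = 0 (z(G) = -0/G = -⅙*0 = 0)
(z(-8) + 13)*k = (0 + 13)*(-5) = 13*(-5) = -65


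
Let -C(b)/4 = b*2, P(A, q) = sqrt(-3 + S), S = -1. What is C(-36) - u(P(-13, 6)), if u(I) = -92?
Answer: 380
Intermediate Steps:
P(A, q) = 2*I (P(A, q) = sqrt(-3 - 1) = sqrt(-4) = 2*I)
C(b) = -8*b (C(b) = -4*b*2 = -8*b)
C(-36) - u(P(-13, 6)) = -8*(-36) - 1*(-92) = 288 + 92 = 380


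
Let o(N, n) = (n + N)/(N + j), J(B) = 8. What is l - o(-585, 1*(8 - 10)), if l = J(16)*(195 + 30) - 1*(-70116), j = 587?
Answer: 144419/2 ≈ 72210.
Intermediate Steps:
o(N, n) = (N + n)/(587 + N) (o(N, n) = (n + N)/(N + 587) = (N + n)/(587 + N))
l = 71916 (l = 8*(195 + 30) - 1*(-70116) = 8*225 + 70116 = 1800 + 70116 = 71916)
l - o(-585, 1*(8 - 10)) = 71916 - (-585 + 1*(8 - 10))/(587 - 585) = 71916 - (-585 + 1*(-2))/2 = 71916 - (-585 - 2)/2 = 71916 - (-587)/2 = 71916 - 1*(-587/2) = 71916 + 587/2 = 144419/2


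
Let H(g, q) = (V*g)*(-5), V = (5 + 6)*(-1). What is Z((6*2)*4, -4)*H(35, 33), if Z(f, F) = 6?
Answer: 11550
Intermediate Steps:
V = -11 (V = 11*(-1) = -11)
H(g, q) = 55*g (H(g, q) = -11*g*(-5) = 55*g)
Z((6*2)*4, -4)*H(35, 33) = 6*(55*35) = 6*1925 = 11550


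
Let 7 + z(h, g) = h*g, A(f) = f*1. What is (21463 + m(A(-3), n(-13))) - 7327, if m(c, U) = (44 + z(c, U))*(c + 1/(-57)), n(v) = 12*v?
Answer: 718892/57 ≈ 12612.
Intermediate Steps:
A(f) = f
z(h, g) = -7 + g*h (z(h, g) = -7 + h*g = -7 + g*h)
m(c, U) = (37 + U*c)*(-1/57 + c) (m(c, U) = (44 + (-7 + U*c))*(c + 1/(-57)) = (37 + U*c)*(c - 1/57) = (37 + U*c)*(-1/57 + c))
(21463 + m(A(-3), n(-13))) - 7327 = (21463 + (-37/57 + 37*(-3) + (12*(-13))*(-3)² - 1/57*12*(-13)*(-3))) - 7327 = (21463 + (-37/57 - 111 - 156*9 - 1/57*(-156)*(-3))) - 7327 = (21463 + (-37/57 - 111 - 1404 - 156/19)) - 7327 = (21463 - 86860/57) - 7327 = 1136531/57 - 7327 = 718892/57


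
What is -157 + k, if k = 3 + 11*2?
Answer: -132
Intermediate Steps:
k = 25 (k = 3 + 22 = 25)
-157 + k = -157 + 25 = -132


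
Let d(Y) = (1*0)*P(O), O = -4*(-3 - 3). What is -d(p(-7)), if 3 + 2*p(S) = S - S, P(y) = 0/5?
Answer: 0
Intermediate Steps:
O = 24 (O = -4*(-6) = 24)
P(y) = 0 (P(y) = 0*(⅕) = 0)
p(S) = -3/2 (p(S) = -3/2 + (S - S)/2 = -3/2 + (½)*0 = -3/2 + 0 = -3/2)
d(Y) = 0 (d(Y) = (1*0)*0 = 0*0 = 0)
-d(p(-7)) = -1*0 = 0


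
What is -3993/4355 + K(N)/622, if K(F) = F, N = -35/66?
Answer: -164073061/178781460 ≈ -0.91773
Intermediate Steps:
N = -35/66 ≈ -0.53030
-3993/4355 + K(N)/622 = -3993/4355 - 35/66/622 = -3993*1/4355 - 35/66*1/622 = -3993/4355 - 35/41052 = -164073061/178781460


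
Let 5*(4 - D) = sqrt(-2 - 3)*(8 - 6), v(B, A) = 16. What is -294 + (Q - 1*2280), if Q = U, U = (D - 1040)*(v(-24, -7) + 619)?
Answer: -660434 - 254*I*sqrt(5) ≈ -6.6043e+5 - 567.96*I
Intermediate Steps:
D = 4 - 2*I*sqrt(5)/5 (D = 4 - sqrt(-2 - 3)*(8 - 6)/5 = 4 - sqrt(-5)*2/5 = 4 - I*sqrt(5)*2/5 = 4 - 2*I*sqrt(5)/5 ≈ 4.0 - 0.89443*I)
U = -657860 - 254*I*sqrt(5) (U = ((4 - 2*I*sqrt(5)/5) - 1040)*(16 + 619) = (-1036 - 2*I*sqrt(5)/5)*635 = -657860 - 254*I*sqrt(5) ≈ -6.5786e+5 - 567.96*I)
Q = -657860 - 254*I*sqrt(5) ≈ -6.5786e+5 - 567.96*I
-294 + (Q - 1*2280) = -294 + ((-657860 - 254*I*sqrt(5)) - 1*2280) = -294 + ((-657860 - 254*I*sqrt(5)) - 2280) = -294 + (-660140 - 254*I*sqrt(5)) = -660434 - 254*I*sqrt(5)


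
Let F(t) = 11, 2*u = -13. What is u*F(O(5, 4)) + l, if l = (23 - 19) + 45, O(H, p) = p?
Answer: -45/2 ≈ -22.500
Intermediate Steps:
u = -13/2 (u = (1/2)*(-13) = -13/2 ≈ -6.5000)
l = 49 (l = 4 + 45 = 49)
u*F(O(5, 4)) + l = -13/2*11 + 49 = -143/2 + 49 = -45/2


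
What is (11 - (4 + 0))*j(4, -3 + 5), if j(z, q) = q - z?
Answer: -14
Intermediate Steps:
(11 - (4 + 0))*j(4, -3 + 5) = (11 - (4 + 0))*((-3 + 5) - 1*4) = (11 - 1*4)*(2 - 4) = (11 - 4)*(-2) = 7*(-2) = -14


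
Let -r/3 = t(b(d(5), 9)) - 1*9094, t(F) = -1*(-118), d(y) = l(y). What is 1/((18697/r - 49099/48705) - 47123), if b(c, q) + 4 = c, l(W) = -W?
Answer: -25716240/1211834446157 ≈ -2.1221e-5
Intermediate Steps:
d(y) = -y
b(c, q) = -4 + c
t(F) = 118
r = 26928 (r = -3*(118 - 1*9094) = -3*(118 - 9094) = -3*(-8976) = 26928)
1/((18697/r - 49099/48705) - 47123) = 1/((18697/26928 - 49099/48705) - 47123) = 1/(-8068637/25716240 - 47123) = 1/(-1211834446157/25716240) = -25716240/1211834446157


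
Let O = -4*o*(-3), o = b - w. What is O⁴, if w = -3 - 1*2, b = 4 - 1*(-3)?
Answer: 429981696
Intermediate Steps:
b = 7 (b = 4 + 3 = 7)
w = -5 (w = -3 - 2 = -5)
o = 12 (o = 7 - 1*(-5) = 7 + 5 = 12)
O = 144 (O = -4*12*(-3) = -48*(-3) = 144)
O⁴ = 144⁴ = 429981696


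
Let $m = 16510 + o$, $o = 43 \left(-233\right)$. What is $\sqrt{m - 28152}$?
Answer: $i \sqrt{21661} \approx 147.18 i$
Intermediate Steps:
$o = -10019$
$m = 6491$ ($m = 16510 - 10019 = 6491$)
$\sqrt{m - 28152} = \sqrt{6491 - 28152} = \sqrt{-21661} = i \sqrt{21661}$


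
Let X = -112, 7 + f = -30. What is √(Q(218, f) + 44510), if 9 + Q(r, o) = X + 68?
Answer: √44457 ≈ 210.85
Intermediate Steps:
f = -37 (f = -7 - 30 = -37)
Q(r, o) = -53 (Q(r, o) = -9 + (-112 + 68) = -9 - 44 = -53)
√(Q(218, f) + 44510) = √(-53 + 44510) = √44457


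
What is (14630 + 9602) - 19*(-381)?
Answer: 31471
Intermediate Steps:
(14630 + 9602) - 19*(-381) = 24232 + 7239 = 31471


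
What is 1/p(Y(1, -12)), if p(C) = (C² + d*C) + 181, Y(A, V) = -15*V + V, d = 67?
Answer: 1/39661 ≈ 2.5214e-5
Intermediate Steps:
Y(A, V) = -14*V
p(C) = 181 + C² + 67*C (p(C) = (C² + 67*C) + 181 = 181 + C² + 67*C)
1/p(Y(1, -12)) = 1/(181 + (-14*(-12))² + 67*(-14*(-12))) = 1/(181 + 168² + 67*168) = 1/(181 + 28224 + 11256) = 1/39661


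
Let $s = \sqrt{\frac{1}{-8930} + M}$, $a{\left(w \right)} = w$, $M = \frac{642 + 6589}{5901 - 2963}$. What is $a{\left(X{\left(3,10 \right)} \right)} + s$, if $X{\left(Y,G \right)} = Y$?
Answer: $3 + \frac{\sqrt{105879852517205}}{6559085} \approx 4.5688$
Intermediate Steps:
$M = \frac{7231}{2938} \approx 2.4612$
$s = \frac{\sqrt{105879852517205}}{6559085}$ ($s = \sqrt{\frac{1}{-8930} + \frac{7231}{2938}} = \sqrt{- \frac{1}{8930} + \frac{7231}{2938}} = \sqrt{\frac{16142473}{6559085}} = \frac{\sqrt{105879852517205}}{6559085} \approx 1.5688$)
$a{\left(X{\left(3,10 \right)} \right)} + s = 3 + \frac{\sqrt{105879852517205}}{6559085}$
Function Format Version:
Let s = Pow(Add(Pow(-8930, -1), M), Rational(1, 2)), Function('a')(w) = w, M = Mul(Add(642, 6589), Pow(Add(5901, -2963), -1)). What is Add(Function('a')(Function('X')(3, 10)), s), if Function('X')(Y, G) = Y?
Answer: Add(3, Mul(Rational(1, 6559085), Pow(105879852517205, Rational(1, 2)))) ≈ 4.5688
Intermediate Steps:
M = Rational(7231, 2938) (M = Mul(7231, Pow(2938, -1)) = Mul(7231, Rational(1, 2938)) = Rational(7231, 2938) ≈ 2.4612)
s = Mul(Rational(1, 6559085), Pow(105879852517205, Rational(1, 2))) (s = Pow(Add(Pow(-8930, -1), Rational(7231, 2938)), Rational(1, 2)) = Pow(Add(Rational(-1, 8930), Rational(7231, 2938)), Rational(1, 2)) = Pow(Rational(16142473, 6559085), Rational(1, 2)) = Mul(Rational(1, 6559085), Pow(105879852517205, Rational(1, 2))) ≈ 1.5688)
Add(Function('a')(Function('X')(3, 10)), s) = Add(3, Mul(Rational(1, 6559085), Pow(105879852517205, Rational(1, 2))))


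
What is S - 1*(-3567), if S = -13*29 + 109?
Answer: 3299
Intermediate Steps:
S = -268 (S = -377 + 109 = -268)
S - 1*(-3567) = -268 - 1*(-3567) = -268 + 3567 = 3299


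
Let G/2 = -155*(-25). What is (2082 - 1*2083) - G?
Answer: -7751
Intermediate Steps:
G = 7750 (G = 2*(-155*(-25)) = 2*3875 = 7750)
(2082 - 1*2083) - G = (2082 - 1*2083) - 1*7750 = (2082 - 2083) - 7750 = -1 - 7750 = -7751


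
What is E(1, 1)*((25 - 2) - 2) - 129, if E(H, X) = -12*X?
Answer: -381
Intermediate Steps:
E(1, 1)*((25 - 2) - 2) - 129 = (-12*1)*((25 - 2) - 2) - 129 = -12*(23 - 2) - 129 = -12*21 - 129 = -252 - 129 = -381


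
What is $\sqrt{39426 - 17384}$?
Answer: $\sqrt{22042} \approx 148.47$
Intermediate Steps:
$\sqrt{39426 - 17384} = \sqrt{22042}$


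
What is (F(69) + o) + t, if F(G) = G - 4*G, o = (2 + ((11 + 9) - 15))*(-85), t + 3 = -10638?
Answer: -11443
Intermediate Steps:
t = -10641 (t = -3 - 10638 = -10641)
o = -595 (o = (2 + (20 - 15))*(-85) = (2 + 5)*(-85) = 7*(-85) = -595)
F(G) = -3*G
(F(69) + o) + t = (-3*69 - 595) - 10641 = (-207 - 595) - 10641 = -802 - 10641 = -11443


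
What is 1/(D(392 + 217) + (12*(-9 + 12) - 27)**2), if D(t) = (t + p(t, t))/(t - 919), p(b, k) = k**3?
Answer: -155/112921014 ≈ -1.3726e-6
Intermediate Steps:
D(t) = (t + t**3)/(-919 + t) (D(t) = (t + t**3)/(t - 919) = (t + t**3)/(-919 + t))
1/(D(392 + 217) + (12*(-9 + 12) - 27)**2) = 1/(((392 + 217) + (392 + 217)**3)/(-919 + (392 + 217)) + (12*(-9 + 12) - 27)**2) = 1/((609 + 609**3)/(-919 + 609) + (12*3 - 27)**2) = 1/((609 + 225866529)/(-310) + (36 - 27)**2) = 1/(-1/310*225867138 + 9**2) = 1/(-112933569/155 + 81) = 1/(-112921014/155) = -155/112921014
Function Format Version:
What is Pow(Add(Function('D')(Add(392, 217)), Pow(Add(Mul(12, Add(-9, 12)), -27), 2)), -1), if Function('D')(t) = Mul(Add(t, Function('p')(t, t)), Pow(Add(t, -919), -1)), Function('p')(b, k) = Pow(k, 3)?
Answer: Rational(-155, 112921014) ≈ -1.3726e-6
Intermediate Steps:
Function('D')(t) = Mul(Pow(Add(-919, t), -1), Add(t, Pow(t, 3))) (Function('D')(t) = Mul(Add(t, Pow(t, 3)), Pow(Add(t, -919), -1)) = Mul(Add(t, Pow(t, 3)), Pow(Add(-919, t), -1)) = Mul(Pow(Add(-919, t), -1), Add(t, Pow(t, 3))))
Pow(Add(Function('D')(Add(392, 217)), Pow(Add(Mul(12, Add(-9, 12)), -27), 2)), -1) = Pow(Add(Mul(Pow(Add(-919, Add(392, 217)), -1), Add(Add(392, 217), Pow(Add(392, 217), 3))), Pow(Add(Mul(12, Add(-9, 12)), -27), 2)), -1) = Pow(Add(Mul(Pow(Add(-919, 609), -1), Add(609, Pow(609, 3))), Pow(Add(Mul(12, 3), -27), 2)), -1) = Pow(Add(Mul(Pow(-310, -1), Add(609, 225866529)), Pow(Add(36, -27), 2)), -1) = Pow(Add(Mul(Rational(-1, 310), 225867138), Pow(9, 2)), -1) = Pow(Add(Rational(-112933569, 155), 81), -1) = Pow(Rational(-112921014, 155), -1) = Rational(-155, 112921014)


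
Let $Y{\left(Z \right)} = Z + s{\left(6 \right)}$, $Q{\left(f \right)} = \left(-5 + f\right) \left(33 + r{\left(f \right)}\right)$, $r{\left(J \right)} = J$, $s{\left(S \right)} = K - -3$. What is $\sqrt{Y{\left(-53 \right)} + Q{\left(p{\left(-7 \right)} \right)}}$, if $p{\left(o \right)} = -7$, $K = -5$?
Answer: $i \sqrt{367} \approx 19.157 i$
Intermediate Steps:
$s{\left(S \right)} = -2$ ($s{\left(S \right)} = -5 - -3 = -5 + 3 = -2$)
$Q{\left(f \right)} = \left(-5 + f\right) \left(33 + f\right)$
$Y{\left(Z \right)} = -2 + Z$ ($Y{\left(Z \right)} = Z - 2 = -2 + Z$)
$\sqrt{Y{\left(-53 \right)} + Q{\left(p{\left(-7 \right)} \right)}} = \sqrt{\left(-2 - 53\right) + \left(-165 + \left(-7\right)^{2} + 28 \left(-7\right)\right)} = \sqrt{-55 - 312} = \sqrt{-367} = i \sqrt{367}$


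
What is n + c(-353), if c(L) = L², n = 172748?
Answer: 297357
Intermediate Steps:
n + c(-353) = 172748 + (-353)² = 172748 + 124609 = 297357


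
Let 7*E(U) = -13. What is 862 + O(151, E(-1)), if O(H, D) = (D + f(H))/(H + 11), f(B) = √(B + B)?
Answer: 977495/1134 + √302/162 ≈ 862.10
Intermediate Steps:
E(U) = -13/7 (E(U) = (⅐)*(-13) = -13/7)
f(B) = √2*√B (f(B) = √(2*B) = √2*√B)
O(H, D) = (D + √2*√H)/(11 + H) (O(H, D) = (D + √2*√H)/(H + 11) = (D + √2*√H)/(11 + H))
862 + O(151, E(-1)) = 862 + (-13/7 + √2*√151)/(11 + 151) = 862 + (-13/7 + √302)/162 = 862 + (-13/1134 + √302/162) = 977495/1134 + √302/162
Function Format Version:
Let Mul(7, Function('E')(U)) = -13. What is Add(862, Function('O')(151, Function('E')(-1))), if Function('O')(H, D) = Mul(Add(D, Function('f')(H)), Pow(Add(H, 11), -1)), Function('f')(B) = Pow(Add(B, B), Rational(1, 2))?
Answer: Add(Rational(977495, 1134), Mul(Rational(1, 162), Pow(302, Rational(1, 2)))) ≈ 862.10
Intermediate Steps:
Function('E')(U) = Rational(-13, 7) (Function('E')(U) = Mul(Rational(1, 7), -13) = Rational(-13, 7))
Function('f')(B) = Mul(Pow(2, Rational(1, 2)), Pow(B, Rational(1, 2))) (Function('f')(B) = Pow(Mul(2, B), Rational(1, 2)) = Mul(Pow(2, Rational(1, 2)), Pow(B, Rational(1, 2))))
Function('O')(H, D) = Mul(Pow(Add(11, H), -1), Add(D, Mul(Pow(2, Rational(1, 2)), Pow(H, Rational(1, 2))))) (Function('O')(H, D) = Mul(Add(D, Mul(Pow(2, Rational(1, 2)), Pow(H, Rational(1, 2)))), Pow(Add(H, 11), -1)) = Mul(Add(D, Mul(Pow(2, Rational(1, 2)), Pow(H, Rational(1, 2)))), Pow(Add(11, H), -1)) = Mul(Pow(Add(11, H), -1), Add(D, Mul(Pow(2, Rational(1, 2)), Pow(H, Rational(1, 2))))))
Add(862, Function('O')(151, Function('E')(-1))) = Add(862, Mul(Pow(Add(11, 151), -1), Add(Rational(-13, 7), Mul(Pow(2, Rational(1, 2)), Pow(151, Rational(1, 2)))))) = Add(862, Mul(Pow(162, -1), Add(Rational(-13, 7), Pow(302, Rational(1, 2))))) = Add(862, Mul(Rational(1, 162), Add(Rational(-13, 7), Pow(302, Rational(1, 2))))) = Add(862, Add(Rational(-13, 1134), Mul(Rational(1, 162), Pow(302, Rational(1, 2))))) = Add(Rational(977495, 1134), Mul(Rational(1, 162), Pow(302, Rational(1, 2))))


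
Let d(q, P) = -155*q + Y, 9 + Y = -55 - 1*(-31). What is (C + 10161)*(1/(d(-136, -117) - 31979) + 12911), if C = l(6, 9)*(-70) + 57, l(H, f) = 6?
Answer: 230486602283/1822 ≈ 1.2650e+8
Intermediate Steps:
Y = -33 (Y = -9 + (-55 - 1*(-31)) = -9 + (-55 + 31) = -9 - 24 = -33)
d(q, P) = -33 - 155*q (d(q, P) = -155*q - 33 = -33 - 155*q)
C = -363 (C = 6*(-70) + 57 = -420 + 57 = -363)
(C + 10161)*(1/(d(-136, -117) - 31979) + 12911) = (-363 + 10161)*(1/((-33 - 155*(-136)) - 31979) + 12911) = 9798*(1/((-33 + 21080) - 31979) + 12911) = 9798*(1/(21047 - 31979) + 12911) = 9798*(1/(-10932) + 12911) = 9798*(-1/10932 + 12911) = 9798*(141143051/10932) = 230486602283/1822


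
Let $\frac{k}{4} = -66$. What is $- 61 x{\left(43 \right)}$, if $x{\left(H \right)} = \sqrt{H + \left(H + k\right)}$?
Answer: $- 61 i \sqrt{178} \approx - 813.84 i$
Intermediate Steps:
$k = -264$ ($k = 4 \left(-66\right) = -264$)
$x{\left(H \right)} = \sqrt{-264 + 2 H}$ ($x{\left(H \right)} = \sqrt{H + \left(H - 264\right)} = \sqrt{H + \left(-264 + H\right)} = \sqrt{-264 + 2 H}$)
$- 61 x{\left(43 \right)} = - 61 \sqrt{-264 + 2 \cdot 43} = - 61 \sqrt{-264 + 86} = - 61 \sqrt{-178} = - 61 i \sqrt{178}$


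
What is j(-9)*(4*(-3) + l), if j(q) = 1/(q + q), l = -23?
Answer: 35/18 ≈ 1.9444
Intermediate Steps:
j(q) = 1/(2*q)
j(-9)*(4*(-3) + l) = ((1/2)/(-9))*(4*(-3) - 23) = ((1/2)*(-1/9))*(-12 - 23) = -1/18*(-35) = 35/18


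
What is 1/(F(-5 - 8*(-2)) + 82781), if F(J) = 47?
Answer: 1/82828 ≈ 1.2073e-5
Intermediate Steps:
1/(F(-5 - 8*(-2)) + 82781) = 1/(47 + 82781) = 1/82828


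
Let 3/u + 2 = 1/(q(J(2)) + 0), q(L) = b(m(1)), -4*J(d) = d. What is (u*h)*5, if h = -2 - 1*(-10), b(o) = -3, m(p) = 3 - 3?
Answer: -360/7 ≈ -51.429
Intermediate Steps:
m(p) = 0
J(d) = -d/4
q(L) = -3
h = 8 (h = -2 + 10 = 8)
u = -9/7 (u = 3/(-2 + 1/(-3 + 0)) = 3/(-2 + 1/(-3)) = 3/(-2 - ⅓) = 3/(-7/3) = 3*(-3/7) = -9/7 ≈ -1.2857)
(u*h)*5 = -9/7*8*5 = -72/7*5 = -360/7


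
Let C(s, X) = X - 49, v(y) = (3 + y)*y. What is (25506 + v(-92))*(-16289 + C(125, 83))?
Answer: -547695970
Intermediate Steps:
v(y) = y*(3 + y)
C(s, X) = -49 + X
(25506 + v(-92))*(-16289 + C(125, 83)) = (25506 - 92*(3 - 92))*(-16289 + (-49 + 83)) = (25506 - 92*(-89))*(-16289 + 34) = (25506 + 8188)*(-16255) = 33694*(-16255) = -547695970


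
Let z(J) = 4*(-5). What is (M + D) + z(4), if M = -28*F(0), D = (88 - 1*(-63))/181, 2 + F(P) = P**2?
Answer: 6667/181 ≈ 36.834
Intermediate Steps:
z(J) = -20
F(P) = -2 + P**2
D = 151/181 (D = (88 + 63)*(1/181) = 151*(1/181) = 151/181 ≈ 0.83425)
M = 56 (M = -28*(-2 + 0**2) = -28*(-2 + 0) = -28*(-2) = 56)
(M + D) + z(4) = (56 + 151/181) - 20 = 10287/181 - 20 = 6667/181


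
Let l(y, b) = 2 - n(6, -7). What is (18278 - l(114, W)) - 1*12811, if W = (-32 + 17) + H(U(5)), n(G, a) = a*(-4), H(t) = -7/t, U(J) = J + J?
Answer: 5493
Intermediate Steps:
U(J) = 2*J
n(G, a) = -4*a
W = -157/10 (W = (-32 + 17) - 7/(2*5) = -15 - 7/10 = -157/10 ≈ -15.700)
l(y, b) = -26 (l(y, b) = 2 - (-4)*(-7) = 2 - 1*28 = 2 - 28 = -26)
(18278 - l(114, W)) - 1*12811 = (18278 - 1*(-26)) - 1*12811 = (18278 + 26) - 12811 = 18304 - 12811 = 5493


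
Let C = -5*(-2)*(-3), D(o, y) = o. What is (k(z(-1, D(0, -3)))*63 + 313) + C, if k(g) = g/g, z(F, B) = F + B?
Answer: 346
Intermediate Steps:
z(F, B) = B + F
k(g) = 1
C = -30 (C = 10*(-3) = -30)
(k(z(-1, D(0, -3)))*63 + 313) + C = (1*63 + 313) - 30 = (63 + 313) - 30 = 376 - 30 = 346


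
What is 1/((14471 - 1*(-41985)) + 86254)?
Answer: 1/142710 ≈ 7.0072e-6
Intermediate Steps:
1/((14471 - 1*(-41985)) + 86254) = 1/((14471 + 41985) + 86254) = 1/(56456 + 86254) = 1/142710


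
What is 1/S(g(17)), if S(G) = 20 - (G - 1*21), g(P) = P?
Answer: 1/24 ≈ 0.041667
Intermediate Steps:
S(G) = 41 - G (S(G) = 20 - (G - 21) = 20 - (-21 + G) = 20 + (21 - G) = 41 - G)
1/S(g(17)) = 1/(41 - 1*17) = 1/(41 - 17) = 1/24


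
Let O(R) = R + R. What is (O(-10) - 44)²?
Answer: 4096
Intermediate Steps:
O(R) = 2*R
(O(-10) - 44)² = (2*(-10) - 44)² = (-20 - 44)² = (-64)² = 4096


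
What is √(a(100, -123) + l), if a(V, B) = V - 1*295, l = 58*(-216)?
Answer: I*√12723 ≈ 112.8*I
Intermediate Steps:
l = -12528
a(V, B) = -295 + V (a(V, B) = V - 295 = -295 + V)
√(a(100, -123) + l) = √((-295 + 100) - 12528) = √(-195 - 12528) = √(-12723) = I*√12723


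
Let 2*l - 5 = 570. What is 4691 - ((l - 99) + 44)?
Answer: 8917/2 ≈ 4458.5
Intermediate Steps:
l = 575/2 (l = 5/2 + (½)*570 = 5/2 + 285 = 575/2 ≈ 287.50)
4691 - ((l - 99) + 44) = 4691 - ((575/2 - 99) + 44) = 4691 - (377/2 + 44) = 4691 - 1*465/2 = 4691 - 465/2 = 8917/2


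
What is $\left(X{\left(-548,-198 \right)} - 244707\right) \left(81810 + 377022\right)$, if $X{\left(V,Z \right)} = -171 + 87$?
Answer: $-112317944112$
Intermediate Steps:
$X{\left(V,Z \right)} = -84$
$\left(X{\left(-548,-198 \right)} - 244707\right) \left(81810 + 377022\right) = \left(-84 - 244707\right) \left(81810 + 377022\right) = \left(-244791\right) 458832 = -112317944112$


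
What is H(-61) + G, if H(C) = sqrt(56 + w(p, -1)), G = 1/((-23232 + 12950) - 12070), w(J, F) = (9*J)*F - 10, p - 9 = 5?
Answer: -1/22352 + 4*I*sqrt(5) ≈ -4.4739e-5 + 8.9443*I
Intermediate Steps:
p = 14 (p = 9 + 5 = 14)
w(J, F) = -10 + 9*F*J (w(J, F) = 9*F*J - 10 = -10 + 9*F*J)
G = -1/22352 (G = 1/(-10282 - 12070) = 1/(-22352) = -1/22352 ≈ -4.4739e-5)
H(C) = 4*I*sqrt(5) (H(C) = sqrt(56 + (-10 + 9*(-1)*14)) = sqrt(56 + (-10 - 126)) = sqrt(56 - 136) = sqrt(-80) = 4*I*sqrt(5))
H(-61) + G = 4*I*sqrt(5) - 1/22352 = -1/22352 + 4*I*sqrt(5)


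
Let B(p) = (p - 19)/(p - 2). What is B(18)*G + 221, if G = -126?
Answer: 1831/8 ≈ 228.88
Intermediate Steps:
B(p) = (-19 + p)/(-2 + p)
B(18)*G + 221 = ((-19 + 18)/(-2 + 18))*(-126) + 221 = (-1/16)*(-126) + 221 = ((1/16)*(-1))*(-126) + 221 = -1/16*(-126) + 221 = 63/8 + 221 = 1831/8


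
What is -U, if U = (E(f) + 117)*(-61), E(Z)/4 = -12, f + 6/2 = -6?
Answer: 4209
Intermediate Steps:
f = -9 (f = -3 - 6 = -9)
E(Z) = -48 (E(Z) = 4*(-12) = -48)
U = -4209 (U = (-48 + 117)*(-61) = 69*(-61) = -4209)
-U = -1*(-4209) = 4209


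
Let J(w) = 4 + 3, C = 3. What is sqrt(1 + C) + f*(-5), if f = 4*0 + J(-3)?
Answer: -33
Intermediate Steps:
J(w) = 7
f = 7 (f = 4*0 + 7 = 0 + 7 = 7)
sqrt(1 + C) + f*(-5) = sqrt(1 + 3) + 7*(-5) = sqrt(4) - 35 = 2 - 35 = -33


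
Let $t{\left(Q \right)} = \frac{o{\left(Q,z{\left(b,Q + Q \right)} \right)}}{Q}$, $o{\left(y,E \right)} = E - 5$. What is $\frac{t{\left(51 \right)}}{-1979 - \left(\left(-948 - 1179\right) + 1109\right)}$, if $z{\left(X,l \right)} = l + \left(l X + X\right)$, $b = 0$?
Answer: $- \frac{97}{49011} \approx -0.0019791$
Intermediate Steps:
$z{\left(X,l \right)} = X + l + X l$ ($z{\left(X,l \right)} = l + \left(X l + X\right) = l + \left(X + X l\right) = X + l + X l$)
$o{\left(y,E \right)} = -5 + E$ ($o{\left(y,E \right)} = E - 5 = -5 + E$)
$t{\left(Q \right)} = \frac{-5 + 2 Q}{Q}$ ($t{\left(Q \right)} = \frac{-5 + \left(0 + \left(Q + Q\right) + 0 \left(Q + Q\right)\right)}{Q} = \frac{-5 + \left(0 + 2 Q + 0 \cdot 2 Q\right)}{Q} = \frac{-5 + \left(0 + 2 Q + 0\right)}{Q} = \frac{-5 + 2 Q}{Q}$)
$\frac{t{\left(51 \right)}}{-1979 - \left(\left(-948 - 1179\right) + 1109\right)} = \frac{2 - \frac{5}{51}}{-1979 - \left(\left(-948 - 1179\right) + 1109\right)} = \frac{2 - \frac{5}{51}}{-1979 - \left(-2127 + 1109\right)} = \frac{2 - \frac{5}{51}}{-1979 - -1018} = \frac{97}{51 \left(-1979 + 1018\right)} = \frac{97}{51 \left(-961\right)} = \frac{97}{51} \left(- \frac{1}{961}\right) = - \frac{97}{49011}$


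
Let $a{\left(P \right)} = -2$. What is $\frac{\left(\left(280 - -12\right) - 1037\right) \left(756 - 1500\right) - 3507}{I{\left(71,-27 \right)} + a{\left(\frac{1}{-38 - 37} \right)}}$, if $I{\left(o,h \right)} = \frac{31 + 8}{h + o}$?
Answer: $- \frac{24234012}{49} \approx -4.9457 \cdot 10^{5}$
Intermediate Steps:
$I{\left(o,h \right)} = \frac{39}{h + o}$
$\frac{\left(\left(280 - -12\right) - 1037\right) \left(756 - 1500\right) - 3507}{I{\left(71,-27 \right)} + a{\left(\frac{1}{-38 - 37} \right)}} = \frac{\left(\left(280 - -12\right) - 1037\right) \left(756 - 1500\right) - 3507}{\frac{39}{-27 + 71} - 2} = \frac{\left(\left(280 + 12\right) - 1037\right) \left(-744\right) - 3507}{\frac{39}{44} - 2} = \frac{\left(292 - 1037\right) \left(-744\right) - 3507}{39 \cdot \frac{1}{44} - 2} = \frac{\left(-745\right) \left(-744\right) - 3507}{\frac{39}{44} - 2} = \frac{554280 - 3507}{- \frac{49}{44}} = 550773 \left(- \frac{44}{49}\right) = - \frac{24234012}{49}$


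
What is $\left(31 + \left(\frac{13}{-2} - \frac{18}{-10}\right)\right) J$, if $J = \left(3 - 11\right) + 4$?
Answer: $- \frac{526}{5} \approx -105.2$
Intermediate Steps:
$J = -4$ ($J = -8 + 4 = -4$)
$\left(31 + \left(\frac{13}{-2} - \frac{18}{-10}\right)\right) J = \left(31 + \left(\frac{13}{-2} - \frac{18}{-10}\right)\right) \left(-4\right) = \left(31 + \left(13 \left(- \frac{1}{2}\right) - - \frac{9}{5}\right)\right) \left(-4\right) = \left(31 + \left(- \frac{13}{2} + \frac{9}{5}\right)\right) \left(-4\right) = \left(31 - \frac{47}{10}\right) \left(-4\right) = \frac{263}{10} \left(-4\right) = - \frac{526}{5}$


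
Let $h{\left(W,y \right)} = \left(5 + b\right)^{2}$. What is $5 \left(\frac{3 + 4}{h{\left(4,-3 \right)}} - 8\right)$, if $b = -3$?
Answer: $- \frac{125}{4} \approx -31.25$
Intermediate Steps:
$h{\left(W,y \right)} = 4$ ($h{\left(W,y \right)} = \left(5 - 3\right)^{2} = 2^{2} = 4$)
$5 \left(\frac{3 + 4}{h{\left(4,-3 \right)}} - 8\right) = 5 \left(\frac{3 + 4}{4} - 8\right) = 5 \left(7 \cdot \frac{1}{4} - 8\right) = 5 \left(\frac{7}{4} - 8\right) = 5 \left(- \frac{25}{4}\right) = - \frac{125}{4}$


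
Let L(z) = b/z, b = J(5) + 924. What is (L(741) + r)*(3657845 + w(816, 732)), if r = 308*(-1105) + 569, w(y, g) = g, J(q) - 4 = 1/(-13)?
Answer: -307039224743140/247 ≈ -1.2431e+12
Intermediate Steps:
J(q) = 51/13 (J(q) = 4 + 1/(-13) = 4 - 1/13 = 51/13)
b = 12063/13 (b = 51/13 + 924 = 12063/13 ≈ 927.92)
r = -339771 (r = -340340 + 569 = -339771)
L(z) = 12063/(13*z)
(L(741) + r)*(3657845 + w(816, 732)) = ((12063/13)/741 - 339771)*(3657845 + 732) = ((12063/13)*(1/741) - 339771)*3658577 = (4021/3211 - 339771)*3658577 = -1091000660/3211*3658577 = -307039224743140/247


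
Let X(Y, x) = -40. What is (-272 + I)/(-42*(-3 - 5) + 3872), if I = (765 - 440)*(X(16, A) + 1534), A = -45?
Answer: 242639/2104 ≈ 115.32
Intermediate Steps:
I = 485550 (I = (765 - 440)*(-40 + 1534) = 325*1494 = 485550)
(-272 + I)/(-42*(-3 - 5) + 3872) = (-272 + 485550)/(-42*(-3 - 5) + 3872) = 485278/(-42*(-8) + 3872) = 485278/(336 + 3872) = 485278/4208 = 485278*(1/4208) = 242639/2104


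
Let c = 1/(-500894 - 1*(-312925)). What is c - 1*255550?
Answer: -48035477951/187969 ≈ -2.5555e+5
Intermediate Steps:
c = -1/187969 (c = 1/(-500894 + 312925) = 1/(-187969) = -1/187969 ≈ -5.3200e-6)
c - 1*255550 = -1/187969 - 1*255550 = -1/187969 - 255550 = -48035477951/187969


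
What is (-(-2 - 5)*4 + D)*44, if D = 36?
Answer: 2816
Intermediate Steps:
(-(-2 - 5)*4 + D)*44 = (-(-2 - 5)*4 + 36)*44 = (-1*(-7)*4 + 36)*44 = (7*4 + 36)*44 = (28 + 36)*44 = 64*44 = 2816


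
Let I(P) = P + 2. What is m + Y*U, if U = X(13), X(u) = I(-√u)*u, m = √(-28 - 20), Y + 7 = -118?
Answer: -3250 + 1625*√13 + 4*I*√3 ≈ 2609.0 + 6.9282*I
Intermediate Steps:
Y = -125 (Y = -7 - 118 = -125)
m = 4*I*√3 (m = √(-48) = 4*I*√3 ≈ 6.9282*I)
I(P) = 2 + P
X(u) = u*(2 - √u) (X(u) = (2 - √u)*u = u*(2 - √u))
U = 26 - 13*√13 (U = -13^(3/2) + 2*13 = -13*√13 + 26 = 26 - 13*√13 ≈ -20.872)
m + Y*U = 4*I*√3 - 125*(26 - 13*√13) = 4*I*√3 + (-3250 + 1625*√13) = -3250 + 1625*√13 + 4*I*√3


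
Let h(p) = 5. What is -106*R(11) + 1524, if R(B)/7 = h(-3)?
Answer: -2186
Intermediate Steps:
R(B) = 35 (R(B) = 7*5 = 35)
-106*R(11) + 1524 = -106*35 + 1524 = -3710 + 1524 = -2186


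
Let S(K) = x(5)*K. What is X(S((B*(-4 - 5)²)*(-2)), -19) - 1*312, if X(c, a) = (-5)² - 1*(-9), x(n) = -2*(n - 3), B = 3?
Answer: -278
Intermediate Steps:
x(n) = 6 - 2*n (x(n) = -2*(-3 + n) = 6 - 2*n)
S(K) = -4*K (S(K) = (6 - 2*5)*K = (6 - 10)*K = -4*K)
X(c, a) = 34 (X(c, a) = 25 + 9 = 34)
X(S((B*(-4 - 5)²)*(-2)), -19) - 1*312 = 34 - 1*312 = 34 - 312 = -278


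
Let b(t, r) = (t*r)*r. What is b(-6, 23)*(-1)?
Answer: 3174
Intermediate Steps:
b(t, r) = t*r**2 (b(t, r) = (r*t)*r = t*r**2)
b(-6, 23)*(-1) = -6*23**2*(-1) = -6*529*(-1) = -3174*(-1) = 3174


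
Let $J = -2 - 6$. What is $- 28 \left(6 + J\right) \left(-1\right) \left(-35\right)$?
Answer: $1960$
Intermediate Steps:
$J = -8$ ($J = -2 - 6 = -8$)
$- 28 \left(6 + J\right) \left(-1\right) \left(-35\right) = - 28 \left(6 - 8\right) \left(-1\right) \left(-35\right) = - 28 \left(\left(-2\right) \left(-1\right)\right) \left(-35\right) = \left(-28\right) 2 \left(-35\right) = \left(-56\right) \left(-35\right) = 1960$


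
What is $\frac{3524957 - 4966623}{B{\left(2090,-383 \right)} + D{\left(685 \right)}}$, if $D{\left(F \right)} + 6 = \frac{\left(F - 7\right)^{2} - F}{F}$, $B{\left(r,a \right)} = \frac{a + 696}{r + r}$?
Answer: $- \frac{165116890312}{76066017} \approx -2170.7$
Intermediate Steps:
$B{\left(r,a \right)} = \frac{696 + a}{2 r}$
$D{\left(F \right)} = -6 + \frac{\left(-7 + F\right)^{2} - F}{F}$ ($D{\left(F \right)} = -6 + \frac{\left(F - 7\right)^{2} - F}{F} = -6 + \frac{\left(-7 + F\right)^{2} - F}{F}$)
$\frac{3524957 - 4966623}{B{\left(2090,-383 \right)} + D{\left(685 \right)}} = \frac{3524957 - 4966623}{\frac{696 - 383}{2 \cdot 2090} - \left(7 - \frac{\left(-7 + 685\right)^{2}}{685}\right)} = - \frac{1441666}{\frac{1}{2} \cdot \frac{1}{2090} \cdot 313 - \left(7 - \frac{678^{2}}{685}\right)} = - \frac{1441666}{\frac{313}{4180} + \left(-7 + \frac{1}{685} \cdot 459684\right)} = - \frac{1441666}{\frac{313}{4180} + \left(-7 + \frac{459684}{685}\right)} = - \frac{1441666}{\frac{313}{4180} + \frac{454889}{685}} = - \frac{1441666}{\frac{76066017}{114532}} = \left(-1441666\right) \frac{114532}{76066017} = - \frac{165116890312}{76066017}$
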